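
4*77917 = 311668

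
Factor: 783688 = 2^3 * 97961^1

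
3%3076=3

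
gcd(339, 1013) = 1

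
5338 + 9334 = 14672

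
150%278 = 150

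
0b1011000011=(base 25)137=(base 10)707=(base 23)17h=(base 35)k7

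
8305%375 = 55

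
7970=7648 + 322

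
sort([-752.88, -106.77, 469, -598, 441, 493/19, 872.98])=[-752.88, -598, -106.77, 493/19, 441, 469, 872.98]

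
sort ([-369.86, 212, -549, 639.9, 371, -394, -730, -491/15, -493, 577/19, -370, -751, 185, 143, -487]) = [-751, -730, -549, -493, -487, -394, -370, -369.86, -491/15, 577/19, 143, 185, 212, 371, 639.9]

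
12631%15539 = 12631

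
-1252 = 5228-6480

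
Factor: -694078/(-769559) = 2^1*11^1*4507^1*109937^(-1) = 99154/109937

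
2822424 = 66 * 42764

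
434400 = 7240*60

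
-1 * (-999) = 999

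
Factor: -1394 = -1 * 2^1 * 17^1 * 41^1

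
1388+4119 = 5507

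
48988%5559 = 4516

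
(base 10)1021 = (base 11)849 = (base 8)1775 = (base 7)2656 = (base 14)52d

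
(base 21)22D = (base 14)4AD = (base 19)2B6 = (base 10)937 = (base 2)1110101001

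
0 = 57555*0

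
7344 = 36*204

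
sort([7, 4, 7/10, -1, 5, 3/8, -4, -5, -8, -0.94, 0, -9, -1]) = [-9, -8, -5, -4, -1, -1, -0.94, 0, 3/8, 7/10, 4, 5, 7]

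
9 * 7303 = 65727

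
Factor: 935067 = 3^1 * 7^2 * 6361^1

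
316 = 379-63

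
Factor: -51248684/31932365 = -1*2^2*5^(-1)*29^1*441799^1*6386473^(-1)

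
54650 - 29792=24858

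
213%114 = 99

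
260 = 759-499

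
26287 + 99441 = 125728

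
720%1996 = 720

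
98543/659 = 149+352/659 ≈ 149.53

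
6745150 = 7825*862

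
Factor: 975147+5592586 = 47^1 * 139739^1 = 6567733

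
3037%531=382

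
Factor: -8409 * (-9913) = 3^1 * 23^1 * 431^1 * 2803^1 = 83358417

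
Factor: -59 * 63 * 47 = -1 * 3^2 * 7^1 * 47^1 * 59^1 = -174699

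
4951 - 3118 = 1833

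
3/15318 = 1/5106 ≈ 0.000196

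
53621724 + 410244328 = 463866052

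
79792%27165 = 25462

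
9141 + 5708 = 14849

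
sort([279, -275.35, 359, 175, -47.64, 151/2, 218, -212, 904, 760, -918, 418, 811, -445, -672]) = [-918, -672, -445, -275.35, -212, -47.64, 151/2, 175, 218, 279, 359, 418, 760, 811, 904]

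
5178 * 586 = 3034308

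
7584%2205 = 969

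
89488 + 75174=164662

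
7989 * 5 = 39945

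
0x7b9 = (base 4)132321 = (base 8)3671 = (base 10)1977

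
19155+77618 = 96773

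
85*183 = 15555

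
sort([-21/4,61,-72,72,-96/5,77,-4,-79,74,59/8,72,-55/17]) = [-79,-72,-96/5,-21/4,-4,-55/17,59/8,61,72,72,74,77]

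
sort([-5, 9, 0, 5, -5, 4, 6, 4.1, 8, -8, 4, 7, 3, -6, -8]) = [-8, -8, -6, -5, -5, 0, 3, 4, 4, 4.1, 5, 6, 7, 8, 9]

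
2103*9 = 18927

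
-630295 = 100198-730493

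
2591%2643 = 2591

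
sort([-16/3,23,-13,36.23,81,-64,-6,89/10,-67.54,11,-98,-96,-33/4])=[-98,-96,-67.54,-64,-13,-33/4,-6,-16/3,89/10,11,23,36.23,81]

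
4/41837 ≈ 0.0000956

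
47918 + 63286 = 111204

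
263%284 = 263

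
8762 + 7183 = 15945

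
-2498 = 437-2935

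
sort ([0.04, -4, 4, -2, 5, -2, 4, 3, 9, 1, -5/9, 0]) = [-4, -2, -2, -5/9, 0, 0.04, 1, 3, 4, 4, 5, 9]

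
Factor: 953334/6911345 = 2^1*3^2*5^(-1)*7^(-1)*19^(-2)*547^(-1)*52963^1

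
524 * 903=473172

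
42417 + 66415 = 108832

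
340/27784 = 85/6946 ≈ 0.0122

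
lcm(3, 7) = 21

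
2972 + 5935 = 8907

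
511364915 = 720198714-208833799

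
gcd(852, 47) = 1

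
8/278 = 4/139 ≈ 0.0288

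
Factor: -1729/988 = -1*2^(-2)*7^1 = -7/4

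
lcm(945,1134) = 5670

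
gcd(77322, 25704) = 42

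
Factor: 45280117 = 61^1*113^1*6569^1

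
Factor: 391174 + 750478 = 2^2*17^1*103^1*163^1 = 1141652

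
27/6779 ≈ 0.00398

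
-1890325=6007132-7897457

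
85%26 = 7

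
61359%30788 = 30571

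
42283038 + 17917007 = 60200045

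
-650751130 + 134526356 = -516224774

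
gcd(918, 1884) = 6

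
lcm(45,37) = 1665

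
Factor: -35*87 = -1*3^1*5^1*7^1*29^1 = -3045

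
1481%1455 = 26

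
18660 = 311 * 60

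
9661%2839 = 1144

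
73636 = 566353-492717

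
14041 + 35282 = 49323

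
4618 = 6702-2084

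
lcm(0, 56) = 0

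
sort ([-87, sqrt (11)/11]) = [-87, sqrt (11)/11]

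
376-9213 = -8837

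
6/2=3=3.00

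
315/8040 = 21/536 ≈ 0.0392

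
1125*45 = 50625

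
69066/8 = 8633 + 1/4 = 8633.25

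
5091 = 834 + 4257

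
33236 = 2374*14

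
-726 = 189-915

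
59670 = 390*153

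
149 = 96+53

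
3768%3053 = 715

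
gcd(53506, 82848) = 1726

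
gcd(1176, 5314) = 2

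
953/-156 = -6 - 17/156 ≈ -6.11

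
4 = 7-3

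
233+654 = 887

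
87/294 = 29/98≈0.296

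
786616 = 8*98327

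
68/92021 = 4/5413 ≈ 0.000739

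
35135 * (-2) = -70270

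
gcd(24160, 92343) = 1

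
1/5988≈0.000167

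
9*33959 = 305631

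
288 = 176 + 112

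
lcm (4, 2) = 4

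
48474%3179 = 789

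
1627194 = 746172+881022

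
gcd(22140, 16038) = 54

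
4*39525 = 158100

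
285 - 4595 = -4310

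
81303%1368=591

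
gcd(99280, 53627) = 1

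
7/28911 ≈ 0.000242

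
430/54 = 215/27 ≈ 7.96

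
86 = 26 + 60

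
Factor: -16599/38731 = -1 * 3^1 * 7^(-1) = -3/7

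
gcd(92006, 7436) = 2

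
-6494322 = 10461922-16956244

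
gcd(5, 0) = 5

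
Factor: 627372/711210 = 2^1 * 3^2 * 5^(-1) * 37^1 * 151^(-1) = 666/755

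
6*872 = 5232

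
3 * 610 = 1830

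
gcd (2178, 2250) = 18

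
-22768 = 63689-86457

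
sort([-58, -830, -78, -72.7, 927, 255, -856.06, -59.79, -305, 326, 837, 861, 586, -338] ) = [-856.06, -830, -338, -305, -78, -72.7, -59.79, -58, 255, 326, 586, 837, 861, 927] 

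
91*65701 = 5978791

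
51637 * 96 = 4957152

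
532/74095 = 76/10585 ≈ 0.00718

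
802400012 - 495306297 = 307093715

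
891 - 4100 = -3209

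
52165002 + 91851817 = 144016819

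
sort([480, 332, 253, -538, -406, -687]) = [-687, -538, -406, 253, 332, 480]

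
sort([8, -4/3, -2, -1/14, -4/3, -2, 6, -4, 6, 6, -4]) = [-4, -4, -2, -2, -4/3, -4/3, -1/14, 6, 6, 6, 8]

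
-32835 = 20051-52886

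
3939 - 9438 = -5499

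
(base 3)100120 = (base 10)258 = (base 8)402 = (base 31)8a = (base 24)ai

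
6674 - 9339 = -2665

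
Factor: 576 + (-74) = 2^1 * 251^1 = 502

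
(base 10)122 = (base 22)5c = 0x7a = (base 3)11112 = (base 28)4a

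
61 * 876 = 53436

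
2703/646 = 159/38 ≈ 4.18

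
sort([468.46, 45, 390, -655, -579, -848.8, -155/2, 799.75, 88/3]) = [-848.8, -655, -579, -155/2, 88/3, 45, 390, 468.46, 799.75]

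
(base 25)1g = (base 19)23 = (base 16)29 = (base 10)41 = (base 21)1k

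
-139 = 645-784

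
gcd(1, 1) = 1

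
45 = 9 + 36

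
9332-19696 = -10364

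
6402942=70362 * 91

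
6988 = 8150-1162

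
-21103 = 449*(-47)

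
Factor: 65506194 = 2^1*3^2*13^1*279941^1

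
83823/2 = 41911 + 1/2 = 41911.50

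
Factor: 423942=2^1*3^1*70657^1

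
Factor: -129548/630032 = -1 * 2^(-2) * 13^(-2) * 139^1 = -139/676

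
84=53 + 31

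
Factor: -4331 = -1 * 61^1 * 71^1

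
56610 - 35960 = 20650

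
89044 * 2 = 178088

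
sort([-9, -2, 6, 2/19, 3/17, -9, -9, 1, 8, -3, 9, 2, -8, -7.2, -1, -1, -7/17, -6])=[-9, -9, -9, -8, -7.2, -6, -3, -2, -1, -1, -7/17, 2/19, 3/17, 1, 2, 6, 8, 9]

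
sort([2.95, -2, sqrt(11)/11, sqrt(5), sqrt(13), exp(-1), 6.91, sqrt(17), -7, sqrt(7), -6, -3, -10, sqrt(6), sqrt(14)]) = [-10, -7, -6, -3, -2, sqrt(11)/11, exp(-1), sqrt(5), sqrt(6), sqrt(7), 2.95, sqrt(13), sqrt(14), sqrt(17), 6.91]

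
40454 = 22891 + 17563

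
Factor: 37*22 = 2^1*11^1*37^1 = 814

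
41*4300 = 176300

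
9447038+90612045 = 100059083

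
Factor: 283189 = 503^1 * 563^1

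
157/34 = 4+21/34 ≈ 4.62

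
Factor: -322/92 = -1*2^(-1)*7^1 = -7/2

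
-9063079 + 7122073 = -1941006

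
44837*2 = 89674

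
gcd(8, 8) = 8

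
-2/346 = -1/173 ≈ -0.00578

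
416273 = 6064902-5648629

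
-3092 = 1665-4757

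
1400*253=354200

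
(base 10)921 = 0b1110011001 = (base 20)261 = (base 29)12m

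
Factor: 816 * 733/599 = 2^4 * 3^1 * 17^1 * 599^(-1) * 733^1 = 598128/599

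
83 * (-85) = -7055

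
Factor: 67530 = 2^1*3^1*5^1*2251^1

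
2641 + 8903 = 11544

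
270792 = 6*45132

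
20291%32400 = 20291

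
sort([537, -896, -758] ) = [-896, -758, 537] 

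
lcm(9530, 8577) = 85770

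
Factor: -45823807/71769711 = -1 * 3^(-1) * 13^(-1) * 71^(-1) * 25919^(-1) * 45823807^1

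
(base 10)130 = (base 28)4i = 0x82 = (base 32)42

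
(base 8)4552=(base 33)271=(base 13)1135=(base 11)18a1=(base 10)2410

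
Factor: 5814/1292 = 2^(-1) * 3^2 = 9/2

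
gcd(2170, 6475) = 35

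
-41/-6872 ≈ 0.00597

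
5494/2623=2 + 248/2623 ≈ 2.09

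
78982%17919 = 7306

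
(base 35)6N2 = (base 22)GIH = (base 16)1FDD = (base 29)9K8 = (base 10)8157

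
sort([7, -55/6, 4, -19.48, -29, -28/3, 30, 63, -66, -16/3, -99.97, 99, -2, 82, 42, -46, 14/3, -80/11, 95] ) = [-99.97, -66, -46, -29, -19.48, -28/3, -55/6, -80/11, -16/3, -2, 4, 14/3, 7, 30, 42, 63, 82, 95, 99] 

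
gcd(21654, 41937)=3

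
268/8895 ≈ 0.0301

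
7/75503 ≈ 0.0000927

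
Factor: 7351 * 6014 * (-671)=-1 * 2^1 * 11^1 * 31^1 * 61^1 * 97^1 * 7351^1=-29664181294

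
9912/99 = 100+4/33 ≈ 100.12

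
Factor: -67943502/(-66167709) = 2^1 * 3^2 * 11^1 * 19^(-1) * 107^1 * 1069^1 * 1160837^(-1) = 22647834/22055903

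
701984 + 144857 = 846841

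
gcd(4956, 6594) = 42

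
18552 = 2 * 9276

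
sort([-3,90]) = [-3,90]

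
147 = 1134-987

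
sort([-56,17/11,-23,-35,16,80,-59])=[-59,-56,-35,-23,17/11,16,80]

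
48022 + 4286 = 52308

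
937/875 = 1 + 62/875≈1.07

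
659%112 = 99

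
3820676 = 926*4126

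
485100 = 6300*77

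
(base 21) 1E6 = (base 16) 2E5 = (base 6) 3233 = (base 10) 741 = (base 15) 346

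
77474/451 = 171 + 353/451 ≈ 171.78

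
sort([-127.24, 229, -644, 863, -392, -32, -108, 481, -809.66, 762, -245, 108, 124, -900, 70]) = [-900, -809.66, -644, -392, -245, -127.24, -108, -32, 70, 108, 124, 229, 481, 762, 863]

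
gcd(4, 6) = 2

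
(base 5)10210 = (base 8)1250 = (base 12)488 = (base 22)18k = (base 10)680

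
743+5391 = 6134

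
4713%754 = 189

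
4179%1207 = 558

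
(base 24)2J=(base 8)103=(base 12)57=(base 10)67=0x43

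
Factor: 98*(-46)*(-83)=2^2*7^2*23^1*83^1=374164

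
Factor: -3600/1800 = -1 * 2^1 = -2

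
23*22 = 506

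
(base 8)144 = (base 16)64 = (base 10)100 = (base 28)3g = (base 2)1100100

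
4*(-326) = -1304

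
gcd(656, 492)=164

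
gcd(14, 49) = 7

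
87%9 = 6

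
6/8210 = 3/4105 ≈ 0.000731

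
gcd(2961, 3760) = 47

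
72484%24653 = 23178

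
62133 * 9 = 559197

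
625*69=43125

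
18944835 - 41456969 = -22512134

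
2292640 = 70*32752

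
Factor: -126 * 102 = -1 * 2^2 * 3^3 * 7^1 * 17^1 = -12852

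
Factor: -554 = -1*2^1*277^1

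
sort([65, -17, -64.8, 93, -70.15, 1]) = [-70.15, -64.8, -17, 1, 65, 93]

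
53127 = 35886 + 17241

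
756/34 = 378/17 ≈ 22.24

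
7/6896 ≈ 0.00102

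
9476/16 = 592 + 1/4 = 592.25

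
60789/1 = 60789 = 60789.00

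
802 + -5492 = -4690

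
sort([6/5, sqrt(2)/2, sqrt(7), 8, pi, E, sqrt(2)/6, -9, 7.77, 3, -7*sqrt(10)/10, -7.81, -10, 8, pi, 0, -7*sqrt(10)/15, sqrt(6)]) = [-10, -9, -7.81, -7*sqrt(10)/10, -7*sqrt(10)/15, 0, sqrt(2)/6, sqrt(2)/2, 6/5, sqrt(6), sqrt(7), E, 3, pi, pi, 7.77, 8, 8]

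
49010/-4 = -24505/2 = -12252.50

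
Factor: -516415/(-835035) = 3^(-1)*311^(-1)*577^1 = 577/933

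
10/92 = 5/46 ≈ 0.109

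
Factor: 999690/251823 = 2^1*5^1*11^(-1)*13^(-1)*47^1*587^(-1)*709^1 = 333230/83941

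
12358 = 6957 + 5401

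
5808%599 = 417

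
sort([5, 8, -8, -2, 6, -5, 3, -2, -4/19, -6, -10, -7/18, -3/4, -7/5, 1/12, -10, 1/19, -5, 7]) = [-10, -10, -8, -6, -5, -5, -2, -2, -7/5, -3/4, -7/18, -4/19, 1/19, 1/12, 3, 5, 6, 7, 8]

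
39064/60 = 651+1/15 ≈ 651.07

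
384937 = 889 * 433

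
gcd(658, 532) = 14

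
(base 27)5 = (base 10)5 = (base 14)5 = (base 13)5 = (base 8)5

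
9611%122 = 95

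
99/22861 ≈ 0.00433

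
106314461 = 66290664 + 40023797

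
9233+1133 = 10366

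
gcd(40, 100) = 20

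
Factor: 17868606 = 2^1 * 3^1 * 7^1 * 425443^1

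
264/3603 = 88/1201 ≈ 0.0733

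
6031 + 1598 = 7629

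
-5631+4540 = -1091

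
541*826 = 446866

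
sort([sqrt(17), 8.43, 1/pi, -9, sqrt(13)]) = [-9, 1/pi, sqrt(13), sqrt(17), 8.43]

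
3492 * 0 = 0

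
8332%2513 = 793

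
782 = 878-96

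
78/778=39/389≈0.100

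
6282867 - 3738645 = 2544222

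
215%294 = 215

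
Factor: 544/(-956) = -1 * 2^3 * 17^1 * 239^(-1) = -136/239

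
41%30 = 11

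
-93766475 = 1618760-95385235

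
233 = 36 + 197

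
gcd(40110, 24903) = 3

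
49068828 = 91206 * 538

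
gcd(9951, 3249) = 3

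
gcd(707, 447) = 1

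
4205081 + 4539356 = 8744437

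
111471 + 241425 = 352896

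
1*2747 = 2747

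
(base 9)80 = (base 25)2m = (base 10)72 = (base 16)48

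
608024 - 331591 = 276433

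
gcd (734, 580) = 2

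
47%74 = 47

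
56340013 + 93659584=149999597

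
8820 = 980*9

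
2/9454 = 1/4727≈0.000212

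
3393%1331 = 731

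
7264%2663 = 1938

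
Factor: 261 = 3^2*29^1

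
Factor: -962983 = -1 * 7^1 * 47^1 * 2927^1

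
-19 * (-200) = 3800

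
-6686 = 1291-7977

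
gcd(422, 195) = 1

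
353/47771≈0.00739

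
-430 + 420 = -10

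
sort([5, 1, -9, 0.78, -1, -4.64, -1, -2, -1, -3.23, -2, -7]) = [-9, -7, -4.64, -3.23, -2, -2, -1, -1, -1, 0.78, 1, 5]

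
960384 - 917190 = 43194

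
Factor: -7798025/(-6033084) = 2^(-2) * 3^(-1) * 5^2 * 23^(-1) * 271^1 * 1151^1 * 21859^(-1)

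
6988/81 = 86 + 22/81 ≈ 86.27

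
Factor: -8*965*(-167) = 2^3*5^1*167^1*193^1 = 1289240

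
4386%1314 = 444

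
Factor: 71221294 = 2^1*23^1*53^1*131^1*223^1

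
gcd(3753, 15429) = 417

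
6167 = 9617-3450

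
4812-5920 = -1108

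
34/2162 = 17/1081 ≈ 0.0157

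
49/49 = 1 = 1.00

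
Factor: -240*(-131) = 2^4*3^1*5^1*131^1 = 31440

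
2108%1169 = 939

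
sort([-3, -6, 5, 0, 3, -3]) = [-6, -3, -3, 0, 3, 5]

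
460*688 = 316480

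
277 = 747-470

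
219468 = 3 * 73156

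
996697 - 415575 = 581122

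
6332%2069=125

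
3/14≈0.214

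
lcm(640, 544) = 10880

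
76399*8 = 611192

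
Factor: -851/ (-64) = 2^ (-6)*23^1*37^1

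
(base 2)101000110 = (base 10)326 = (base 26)ce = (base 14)194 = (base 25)d1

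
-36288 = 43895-80183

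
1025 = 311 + 714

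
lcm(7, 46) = 322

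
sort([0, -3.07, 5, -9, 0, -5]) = [-9, -5, -3.07, 0, 0, 5]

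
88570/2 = 44285 = 44285.00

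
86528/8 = 10816 = 10816.00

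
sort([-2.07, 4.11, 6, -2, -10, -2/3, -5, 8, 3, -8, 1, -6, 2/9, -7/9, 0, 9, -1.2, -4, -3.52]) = [-10, -8, -6, -5, -4, -3.52, -2.07, -2, -1.2, -7/9, -2/3, 0, 2/9, 1, 3, 4.11, 6, 8, 9]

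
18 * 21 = 378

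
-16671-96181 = -112852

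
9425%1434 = 821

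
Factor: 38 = 2^1*19^1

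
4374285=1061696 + 3312589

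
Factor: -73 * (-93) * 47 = 3^1 * 31^1 * 47^1 * 73^1 = 319083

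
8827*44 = 388388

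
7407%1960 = 1527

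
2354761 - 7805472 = -5450711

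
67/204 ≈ 0.328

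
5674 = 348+5326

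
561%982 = 561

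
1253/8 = 156 + 5/8 ≈ 156.63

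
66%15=6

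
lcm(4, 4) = 4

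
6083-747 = 5336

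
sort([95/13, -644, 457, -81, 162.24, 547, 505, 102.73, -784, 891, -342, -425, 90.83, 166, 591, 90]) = [-784, -644, -425, -342, -81, 95/13, 90, 90.83, 102.73, 162.24, 166, 457, 505, 547, 591, 891]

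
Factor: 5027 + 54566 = 23^1 * 2591^1 = 59593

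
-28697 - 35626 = -64323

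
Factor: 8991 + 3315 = 2^1*3^1*7^1*293^1 = 12306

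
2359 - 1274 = 1085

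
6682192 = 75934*88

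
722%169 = 46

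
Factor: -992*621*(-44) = 2^7*3^3*11^1*23^1*31^1 = 27105408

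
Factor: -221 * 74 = -1 * 2^1 * 13^1 * 17^1 * 37^1 = -16354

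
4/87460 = 1/21865 ≈ 0.0000457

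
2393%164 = 97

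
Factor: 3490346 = 2^1*1745173^1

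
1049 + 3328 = 4377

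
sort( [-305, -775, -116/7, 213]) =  [-775, -305, -116/7, 213]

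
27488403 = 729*37707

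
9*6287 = 56583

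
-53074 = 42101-95175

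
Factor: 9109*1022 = 2^1*7^1*73^1*9109^1 = 9309398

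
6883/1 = 6883 = 6883.00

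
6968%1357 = 183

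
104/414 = 52/207 ≈ 0.251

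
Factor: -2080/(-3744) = 3^(-2) * 5^1 = 5/9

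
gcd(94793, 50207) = 1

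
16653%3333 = 3321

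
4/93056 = 1/23264 ≈ 0.0000430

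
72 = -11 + 83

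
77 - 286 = -209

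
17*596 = 10132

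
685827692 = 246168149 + 439659543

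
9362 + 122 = 9484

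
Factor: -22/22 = -1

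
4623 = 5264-641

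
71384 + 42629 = 114013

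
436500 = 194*2250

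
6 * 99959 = 599754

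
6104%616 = 560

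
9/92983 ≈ 0.0000968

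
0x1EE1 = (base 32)7N1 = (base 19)12H1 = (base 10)7905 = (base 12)46A9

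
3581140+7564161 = 11145301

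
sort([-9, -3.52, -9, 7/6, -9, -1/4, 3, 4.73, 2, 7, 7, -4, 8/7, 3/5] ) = [-9, -9, -9, -4, -3.52, -1/4, 3/5, 8/7, 7/6, 2, 3, 4.73, 7, 7] 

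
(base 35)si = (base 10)998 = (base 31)116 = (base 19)2ea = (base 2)1111100110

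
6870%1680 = 150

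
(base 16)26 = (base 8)46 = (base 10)38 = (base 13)2c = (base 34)14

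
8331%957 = 675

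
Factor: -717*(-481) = 3^1*13^1*37^1*239^1 = 344877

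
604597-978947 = -374350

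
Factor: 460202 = 2^1*230101^1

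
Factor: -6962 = -1*2^1*59^2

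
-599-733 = -1332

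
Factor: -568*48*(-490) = 2^8*3^1*5^1*7^2*71^1 = 13359360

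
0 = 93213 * 0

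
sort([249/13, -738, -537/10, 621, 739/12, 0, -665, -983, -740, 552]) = [-983, -740, -738, -665, -537/10, 0, 249/13, 739/12, 552, 621]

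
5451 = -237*(-23)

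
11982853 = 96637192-84654339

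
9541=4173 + 5368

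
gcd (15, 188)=1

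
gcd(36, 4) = 4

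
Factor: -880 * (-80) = 2^8 * 5^2 * 11^1 = 70400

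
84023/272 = 308+247/272 ≈ 308.91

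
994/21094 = 497/10547 ≈ 0.0471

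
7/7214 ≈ 0.000970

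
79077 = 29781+49296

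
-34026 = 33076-67102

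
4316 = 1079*4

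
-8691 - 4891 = -13582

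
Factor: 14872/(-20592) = -1*2^(-1)*3^(-2)*13^1 = -13/18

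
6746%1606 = 322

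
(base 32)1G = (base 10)48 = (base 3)1210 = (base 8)60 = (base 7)66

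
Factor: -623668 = -1 * 2^2 * 23^1 * 6779^1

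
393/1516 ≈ 0.259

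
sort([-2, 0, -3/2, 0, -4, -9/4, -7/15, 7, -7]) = [-7, -4, -9/4, -2, -3/2, -7/15, 0, 0, 7]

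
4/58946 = 2/29473 ≈ 0.0000679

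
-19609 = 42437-62046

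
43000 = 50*860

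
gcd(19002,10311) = 3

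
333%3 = 0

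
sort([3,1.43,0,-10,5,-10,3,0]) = [-10,-10,0,0,1.43,3,3,5]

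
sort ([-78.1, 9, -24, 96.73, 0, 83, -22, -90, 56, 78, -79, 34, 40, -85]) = [-90, -85, -79, -78.1, -24, -22, 0, 9, 34, 40, 56, 78, 83, 96.73]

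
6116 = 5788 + 328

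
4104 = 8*513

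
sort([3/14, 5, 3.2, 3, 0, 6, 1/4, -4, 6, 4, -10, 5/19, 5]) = [-10, -4, 0, 3/14, 1/4, 5/19, 3, 3.2, 4, 5, 5, 6, 6]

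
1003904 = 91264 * 11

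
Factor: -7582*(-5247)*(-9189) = -1*2^1*3^4*11^1*17^1*53^1*223^1*1021^1 = -365563726506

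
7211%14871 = 7211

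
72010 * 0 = 0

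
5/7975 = 1/1595 ≈ 0.000627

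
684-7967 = -7283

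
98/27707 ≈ 0.00354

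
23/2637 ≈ 0.00872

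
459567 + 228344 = 687911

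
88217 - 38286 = 49931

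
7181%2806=1569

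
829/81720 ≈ 0.0101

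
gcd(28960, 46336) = 5792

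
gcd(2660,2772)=28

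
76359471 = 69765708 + 6593763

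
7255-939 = 6316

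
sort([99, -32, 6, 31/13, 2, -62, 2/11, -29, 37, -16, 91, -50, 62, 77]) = [-62, -50, -32, -29, -16, 2/11, 2, 31/13, 6, 37, 62, 77, 91, 99]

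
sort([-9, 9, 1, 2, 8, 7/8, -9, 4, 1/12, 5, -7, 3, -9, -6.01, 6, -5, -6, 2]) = [-9, -9, -9, -7, -6.01, -6, -5, 1/12, 7/8, 1, 2, 2, 3, 4, 5, 6, 8, 9]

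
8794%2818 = 340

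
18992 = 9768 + 9224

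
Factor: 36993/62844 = 2^(-2)*11^1*19^1*59^1*5237^(-1) = 12331/20948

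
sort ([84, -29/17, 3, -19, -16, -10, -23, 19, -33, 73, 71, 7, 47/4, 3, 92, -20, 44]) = [-33, -23, -20, -19, -16, -10, -29/17, 3, 3, 7, 47/4, 19, 44, 71, 73, 84, 92]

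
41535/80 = 519 + 3/16 ≈ 519.19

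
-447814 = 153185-600999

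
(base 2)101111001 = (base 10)377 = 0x179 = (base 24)fh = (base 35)ar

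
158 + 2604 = 2762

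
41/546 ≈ 0.0751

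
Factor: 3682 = 2^1*7^1*263^1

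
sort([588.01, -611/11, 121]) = [-611/11, 121, 588.01]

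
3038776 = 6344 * 479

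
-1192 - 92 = -1284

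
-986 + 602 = -384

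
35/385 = 1/11 ≈ 0.0909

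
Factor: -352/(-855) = 2^5 * 3^(-2) * 5^(-1) * 11^1 * 19^(-1)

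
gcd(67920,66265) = 5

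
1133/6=188 + 5/6 ≈ 188.83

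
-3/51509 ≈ -0.0000582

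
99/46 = 2 + 7/46 ≈ 2.15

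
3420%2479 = 941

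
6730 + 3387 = 10117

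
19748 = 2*9874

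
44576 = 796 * 56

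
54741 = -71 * (-771)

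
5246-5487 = -241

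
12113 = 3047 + 9066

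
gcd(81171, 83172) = 87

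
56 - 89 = -33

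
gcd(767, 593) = 1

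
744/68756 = 186/17189 ≈ 0.0108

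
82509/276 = 298 + 87/92 ≈ 298.95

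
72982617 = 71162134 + 1820483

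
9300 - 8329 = 971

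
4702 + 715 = 5417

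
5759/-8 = -719 - 7/8 ≈ -719.88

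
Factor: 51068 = 2^2*17^1*751^1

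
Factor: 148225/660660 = 2^(-2)*3^(-1)*5^1*7^1*13^(-1) = 35/156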